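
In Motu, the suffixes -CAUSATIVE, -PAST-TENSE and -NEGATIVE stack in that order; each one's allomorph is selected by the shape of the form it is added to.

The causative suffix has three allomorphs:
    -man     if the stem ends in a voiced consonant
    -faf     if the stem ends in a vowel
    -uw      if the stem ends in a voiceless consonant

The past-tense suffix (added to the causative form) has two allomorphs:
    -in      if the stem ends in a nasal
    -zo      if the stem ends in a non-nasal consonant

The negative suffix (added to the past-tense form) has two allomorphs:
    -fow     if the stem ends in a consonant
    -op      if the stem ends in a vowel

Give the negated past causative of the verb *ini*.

inifafzoop

*ini*: final sound = /i/, a vowel → -faf → *inifaf*.
The causative form *inifaf* — final consonant /f/ (non-nasal) → -zo → *inifafzo*.
The final sound of the past-tense form *inifafzo* is /o/, which is a vowel, so the negative suffix is -op, giving *inifafzoop*.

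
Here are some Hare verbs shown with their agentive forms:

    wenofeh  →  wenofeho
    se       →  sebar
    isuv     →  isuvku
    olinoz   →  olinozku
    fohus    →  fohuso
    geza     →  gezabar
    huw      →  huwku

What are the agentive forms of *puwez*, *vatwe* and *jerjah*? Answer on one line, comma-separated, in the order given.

The alternation tracks the final sound of the stem — -o when the stem ends in a voiceless consonant (*wenofeh*, *fohus*); -ku when the stem ends in a voiced consonant (*isuv*, *olinoz*, *huw*); -bar when the stem ends in a vowel (*se*, *geza*).
The final sound of *puwez* is /z/, which is a voiced consonant, so the suffix is -ku, giving *puwezku*.
Since the final sound of *vatwe* is /e/ (a vowel), it takes -bar, giving *vatwebar*.
*jerjah*: final sound = /h/, a voiceless consonant → -o → *jerjaho*.

puwezku, vatwebar, jerjaho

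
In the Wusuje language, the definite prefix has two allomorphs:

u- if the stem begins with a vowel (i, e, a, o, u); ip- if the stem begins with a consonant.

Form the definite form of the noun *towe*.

*towe* — first sound /t/ (a consonant) → ip- → *iptowe*.

iptowe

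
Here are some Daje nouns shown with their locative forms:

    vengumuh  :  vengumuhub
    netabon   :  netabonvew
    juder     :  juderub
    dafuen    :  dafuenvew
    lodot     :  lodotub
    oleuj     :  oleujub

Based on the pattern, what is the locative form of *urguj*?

The suffix is conditioned by the final consonant: -vew when the stem ends in a nasal (*netabon*, *dafuen*); -ub when the stem ends in a non-nasal consonant (*vengumuh*, *juder*, *lodot*, *oleuj*).
The final consonant of *urguj* is /j/, which is non-nasal, so the suffix is -ub, giving *urgujub*.

urgujub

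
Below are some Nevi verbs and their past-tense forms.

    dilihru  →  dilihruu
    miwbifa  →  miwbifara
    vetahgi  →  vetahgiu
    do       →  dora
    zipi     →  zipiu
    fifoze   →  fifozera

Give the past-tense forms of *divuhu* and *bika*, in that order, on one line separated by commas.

divuhuu, bikara

The pattern is height harmony: -u when the last vowel of the stem is a high vowel (*dilihru*, *vetahgi*, *zipi*); -ra when the last vowel of the stem is a non-high vowel (*miwbifa*, *do*, *fifoze*).
*divuhu* — last vowel /u/ (a high vowel) → -u → *divuhuu*.
The last vowel of *bika* is /a/, which is a non-high vowel, so the suffix is -ra, giving *bikara*.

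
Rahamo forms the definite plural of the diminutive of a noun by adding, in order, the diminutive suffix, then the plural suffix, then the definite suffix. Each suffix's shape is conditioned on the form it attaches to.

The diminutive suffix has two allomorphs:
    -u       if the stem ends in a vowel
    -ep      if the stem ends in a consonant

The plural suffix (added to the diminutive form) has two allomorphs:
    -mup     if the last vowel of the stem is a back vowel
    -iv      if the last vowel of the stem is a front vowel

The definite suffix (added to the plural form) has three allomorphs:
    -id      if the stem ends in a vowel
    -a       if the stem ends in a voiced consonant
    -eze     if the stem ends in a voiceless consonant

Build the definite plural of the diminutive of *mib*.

mibepiva

*mib* — final sound /b/ (a consonant) → -ep → *mibep*.
The diminutive form *mibep*: last vowel = /e/, a front vowel → -iv → *mibepiv*.
The plural form *mibepiv*: final sound = /v/, a voiced consonant → -a → *mibepiva*.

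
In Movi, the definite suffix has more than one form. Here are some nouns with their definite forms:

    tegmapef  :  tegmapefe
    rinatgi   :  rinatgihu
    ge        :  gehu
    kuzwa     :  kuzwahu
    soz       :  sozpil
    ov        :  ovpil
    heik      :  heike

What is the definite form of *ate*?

atehu

The alternation tracks the final sound of the stem — -e when the stem ends in a voiceless consonant (*tegmapef*, *heik*); -pil when the stem ends in a voiced consonant (*soz*, *ov*); -hu when the stem ends in a vowel (*rinatgi*, *ge*, *kuzwa*).
*ate*: final sound = /e/, a vowel → -hu → *atehu*.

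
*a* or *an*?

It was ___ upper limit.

The indefinite article is chosen by the initial *sound* of the following word, not its spelling.
*upper* begins with the sound /ʌ/ (u pronounced /ʌ/) — a vowel sound.
So the article is *an*: It was an upper limit.

an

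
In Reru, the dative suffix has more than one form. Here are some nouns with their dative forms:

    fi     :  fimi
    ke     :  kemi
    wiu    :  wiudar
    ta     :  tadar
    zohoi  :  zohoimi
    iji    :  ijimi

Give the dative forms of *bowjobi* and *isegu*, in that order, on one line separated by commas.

The pattern is front/back vowel harmony: -mi when the last vowel of the stem is a front vowel (*fi*, *ke*, *zohoi*, *iji*); -dar when the last vowel of the stem is a back vowel (*wiu*, *ta*).
*bowjobi* — last vowel /i/ (a front vowel) → -mi → *bowjobimi*.
*isegu* — last vowel /u/ (a back vowel) → -dar → *isegudar*.

bowjobimi, isegudar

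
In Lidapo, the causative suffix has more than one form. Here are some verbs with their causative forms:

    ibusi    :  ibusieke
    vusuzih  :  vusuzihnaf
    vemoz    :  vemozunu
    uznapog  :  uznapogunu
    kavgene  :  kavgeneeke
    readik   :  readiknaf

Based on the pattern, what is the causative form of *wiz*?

The suffix is conditioned by the final sound: -naf when the stem ends in a voiceless consonant (*vusuzih*, *readik*); -unu when the stem ends in a voiced consonant (*vemoz*, *uznapog*); -eke when the stem ends in a vowel (*ibusi*, *kavgene*).
*wiz* — final sound /z/ (a voiced consonant) → -unu → *wizunu*.

wizunu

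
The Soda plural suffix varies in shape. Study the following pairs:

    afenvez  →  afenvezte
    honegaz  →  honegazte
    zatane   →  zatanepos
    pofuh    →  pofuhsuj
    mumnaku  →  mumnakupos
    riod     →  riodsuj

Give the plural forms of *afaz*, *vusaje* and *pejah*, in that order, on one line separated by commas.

The alternation tracks the final sound of the stem — -te when the stem ends in a sibilant (*afenvez*, *honegaz*); -suj when the stem ends in a non-sibilant consonant (*pofuh*, *riod*); -pos when the stem ends in a vowel (*zatane*, *mumnaku*).
*afaz*: final sound = /z/, a sibilant → -te → *afazte*.
*vusaje*: final sound = /e/, a vowel → -pos → *vusajepos*.
The final sound of *pejah* is /h/, which is a non-sibilant consonant, so the suffix is -suj, giving *pejahsuj*.

afazte, vusajepos, pejahsuj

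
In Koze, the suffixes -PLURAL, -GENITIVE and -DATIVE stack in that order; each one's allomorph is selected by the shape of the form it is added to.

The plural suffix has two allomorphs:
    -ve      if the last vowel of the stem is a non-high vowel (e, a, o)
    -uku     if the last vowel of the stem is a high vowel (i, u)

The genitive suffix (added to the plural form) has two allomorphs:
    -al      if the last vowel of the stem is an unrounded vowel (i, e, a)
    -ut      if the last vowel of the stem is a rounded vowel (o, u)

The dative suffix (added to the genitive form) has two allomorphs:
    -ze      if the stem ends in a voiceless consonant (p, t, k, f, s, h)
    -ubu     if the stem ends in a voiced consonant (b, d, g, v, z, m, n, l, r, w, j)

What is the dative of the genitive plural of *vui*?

vuiukuutze

*vui* — last vowel /i/ (a high vowel) → -uku → *vuiuku*.
The plural form *vuiuku* — last vowel /u/ (a rounded vowel) → -ut → *vuiukuut*.
The genitive form *vuiukuut* — final consonant /t/ (voiceless) → -ze → *vuiukuutze*.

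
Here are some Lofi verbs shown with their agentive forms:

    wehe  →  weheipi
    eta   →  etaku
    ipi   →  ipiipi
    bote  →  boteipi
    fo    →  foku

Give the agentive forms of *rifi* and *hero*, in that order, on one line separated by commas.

rifiipi, heroku

The suffix is conditioned by the last vowel: -ipi when the last vowel of the stem is a front vowel (*wehe*, *ipi*, *bote*); -ku when the last vowel of the stem is a back vowel (*eta*, *fo*).
Since the last vowel of *rifi* is /i/ (a front vowel), it takes -ipi, giving *rifiipi*.
The last vowel of *hero* is /o/, which is a back vowel, so the suffix is -ku, giving *heroku*.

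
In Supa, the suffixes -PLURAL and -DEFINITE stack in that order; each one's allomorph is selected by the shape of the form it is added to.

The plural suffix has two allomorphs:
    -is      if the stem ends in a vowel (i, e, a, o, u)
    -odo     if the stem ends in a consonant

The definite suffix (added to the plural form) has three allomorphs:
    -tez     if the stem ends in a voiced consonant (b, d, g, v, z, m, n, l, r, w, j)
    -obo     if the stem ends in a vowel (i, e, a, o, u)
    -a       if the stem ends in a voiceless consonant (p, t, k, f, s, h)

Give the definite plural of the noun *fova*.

Since the final sound of *fova* is /a/ (a vowel), it takes -is, giving *fovais*.
The plural form *fovais*: final sound = /s/, a voiceless consonant → -a → *fovaisa*.

fovaisa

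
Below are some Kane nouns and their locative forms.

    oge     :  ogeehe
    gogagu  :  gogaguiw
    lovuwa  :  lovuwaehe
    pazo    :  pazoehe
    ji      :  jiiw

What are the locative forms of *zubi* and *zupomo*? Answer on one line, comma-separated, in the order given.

zubiiw, zupomoehe

The alternation tracks the last vowel of the stem — -iw when the last vowel of the stem is a high vowel (*gogagu*, *ji*); -ehe when the last vowel of the stem is a non-high vowel (*oge*, *lovuwa*, *pazo*).
*zubi* — last vowel /i/ (a high vowel) → -iw → *zubiiw*.
Since the last vowel of *zupomo* is /o/ (a non-high vowel), it takes -ehe, giving *zupomoehe*.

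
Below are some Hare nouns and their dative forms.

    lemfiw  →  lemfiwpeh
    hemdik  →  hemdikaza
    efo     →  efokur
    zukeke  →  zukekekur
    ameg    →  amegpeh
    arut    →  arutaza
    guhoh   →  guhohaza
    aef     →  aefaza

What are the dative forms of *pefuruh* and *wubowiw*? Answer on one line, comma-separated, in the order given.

pefuruhaza, wubowiwpeh

The suffix is conditioned by the final sound: -aza when the stem ends in a voiceless consonant (*hemdik*, *arut*, *guhoh*, *aef*); -peh when the stem ends in a voiced consonant (*lemfiw*, *ameg*); -kur when the stem ends in a vowel (*efo*, *zukeke*).
*pefuruh* — final sound /h/ (a voiceless consonant) → -aza → *pefuruhaza*.
*wubowiw*: final sound = /w/, a voiced consonant → -peh → *wubowiwpeh*.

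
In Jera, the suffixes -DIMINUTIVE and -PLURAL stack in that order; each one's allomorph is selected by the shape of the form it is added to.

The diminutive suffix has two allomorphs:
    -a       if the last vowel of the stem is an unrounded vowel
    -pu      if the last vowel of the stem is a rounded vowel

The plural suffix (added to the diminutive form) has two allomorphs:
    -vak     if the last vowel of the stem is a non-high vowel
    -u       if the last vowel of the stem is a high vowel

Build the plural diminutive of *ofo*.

The last vowel of *ofo* is /o/, which is a rounded vowel, so the diminutive suffix is -pu, giving *ofopu*.
Since the last vowel of the diminutive form *ofopu* is /u/ (a high vowel), it takes -u, giving *ofopuu*.

ofopuu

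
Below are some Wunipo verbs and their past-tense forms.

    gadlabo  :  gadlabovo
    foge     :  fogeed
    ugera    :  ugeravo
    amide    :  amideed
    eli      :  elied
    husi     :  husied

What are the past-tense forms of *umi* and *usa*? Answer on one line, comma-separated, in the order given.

The alternation tracks the last vowel of the stem — -ed when the last vowel of the stem is a front vowel (*foge*, *amide*, *eli*, *husi*); -vo when the last vowel of the stem is a back vowel (*gadlabo*, *ugera*).
Since the last vowel of *umi* is /i/ (a front vowel), it takes -ed, giving *umied*.
Since the last vowel of *usa* is /a/ (a back vowel), it takes -vo, giving *usavo*.

umied, usavo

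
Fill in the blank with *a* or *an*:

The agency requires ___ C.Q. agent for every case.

The indefinite article is chosen by the initial *sound* of the following word, not its spelling.
The initialism *C.Q.* is read letter by letter; the first letter, C, is pronounced /siː/, which begins with a consonant sound.
So the article is *a*: The agency requires a C.Q. agent for every case.

a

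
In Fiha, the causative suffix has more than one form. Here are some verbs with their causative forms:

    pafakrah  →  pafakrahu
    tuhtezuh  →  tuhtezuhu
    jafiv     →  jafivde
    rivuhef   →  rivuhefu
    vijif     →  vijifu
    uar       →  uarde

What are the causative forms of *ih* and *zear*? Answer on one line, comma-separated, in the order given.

ihu, zearde

The suffix is conditioned by the final consonant: -u when the stem ends in a voiceless consonant (*pafakrah*, *tuhtezuh*, *rivuhef*, *vijif*); -de when the stem ends in a voiced consonant (*jafiv*, *uar*).
*ih* — final consonant /h/ (voiceless) → -u → *ihu*.
*zear* — final consonant /r/ (voiced) → -de → *zearde*.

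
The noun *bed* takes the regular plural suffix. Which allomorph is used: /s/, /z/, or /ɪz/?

/z/

The stem *bed* ends in a voiced non-sibilant sound.
The plural suffix surfaces as /ɪz/ after sibilants, /s/ after other voiceless consonants, and /z/ after other voiced sounds.
So the plural -s on *bed* is pronounced /z/.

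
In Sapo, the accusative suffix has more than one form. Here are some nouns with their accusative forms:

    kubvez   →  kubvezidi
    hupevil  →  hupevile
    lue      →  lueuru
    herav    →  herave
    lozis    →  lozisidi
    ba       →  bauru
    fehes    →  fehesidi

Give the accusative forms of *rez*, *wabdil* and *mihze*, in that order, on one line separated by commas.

The suffix is conditioned by the final sound: -idi when the stem ends in a sibilant (*kubvez*, *lozis*, *fehes*); -e when the stem ends in a non-sibilant consonant (*hupevil*, *herav*); -uru when the stem ends in a vowel (*lue*, *ba*).
*rez*: final sound = /z/, a sibilant → -idi → *rezidi*.
*wabdil*: final sound = /l/, a non-sibilant consonant → -e → *wabdile*.
*mihze* — final sound /e/ (a vowel) → -uru → *mihzeuru*.

rezidi, wabdile, mihzeuru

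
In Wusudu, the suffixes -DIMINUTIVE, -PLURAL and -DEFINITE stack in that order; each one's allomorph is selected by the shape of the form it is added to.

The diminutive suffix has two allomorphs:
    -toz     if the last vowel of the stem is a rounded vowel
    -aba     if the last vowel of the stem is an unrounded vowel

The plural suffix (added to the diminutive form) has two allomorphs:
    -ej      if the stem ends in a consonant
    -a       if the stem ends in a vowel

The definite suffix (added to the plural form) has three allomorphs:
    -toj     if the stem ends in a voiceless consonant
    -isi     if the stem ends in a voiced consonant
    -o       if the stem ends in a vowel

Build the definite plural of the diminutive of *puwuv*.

puwuvtozejisi

The last vowel of *puwuv* is /u/, which is a rounded vowel, so the diminutive suffix is -toz, giving *puwuvtoz*.
The diminutive form *puwuvtoz*: final sound = /z/, a consonant → -ej → *puwuvtozej*.
The plural form *puwuvtozej*: final sound = /j/, a voiced consonant → -isi → *puwuvtozejisi*.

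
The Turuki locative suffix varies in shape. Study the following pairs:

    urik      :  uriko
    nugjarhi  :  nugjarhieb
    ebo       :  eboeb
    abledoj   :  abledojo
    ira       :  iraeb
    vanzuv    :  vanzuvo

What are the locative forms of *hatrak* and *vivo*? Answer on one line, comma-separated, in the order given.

hatrako, vivoeb

The suffix is conditioned by the final sound: -o when the stem ends in a consonant (*urik*, *abledoj*, *vanzuv*); -eb when the stem ends in a vowel (*nugjarhi*, *ebo*, *ira*).
The final sound of *hatrak* is /k/, which is a consonant, so the suffix is -o, giving *hatrako*.
*vivo* — final sound /o/ (a vowel) → -eb → *vivoeb*.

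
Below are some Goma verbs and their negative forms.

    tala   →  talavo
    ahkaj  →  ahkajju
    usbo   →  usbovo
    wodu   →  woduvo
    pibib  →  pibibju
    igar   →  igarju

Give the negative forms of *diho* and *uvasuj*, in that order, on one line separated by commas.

The suffix is conditioned by the final sound: -ju when the stem ends in a consonant (*ahkaj*, *pibib*, *igar*); -vo when the stem ends in a vowel (*tala*, *usbo*, *wodu*).
The final sound of *diho* is /o/, which is a vowel, so the suffix is -vo, giving *dihovo*.
*uvasuj*: final sound = /j/, a consonant → -ju → *uvasujju*.

dihovo, uvasujju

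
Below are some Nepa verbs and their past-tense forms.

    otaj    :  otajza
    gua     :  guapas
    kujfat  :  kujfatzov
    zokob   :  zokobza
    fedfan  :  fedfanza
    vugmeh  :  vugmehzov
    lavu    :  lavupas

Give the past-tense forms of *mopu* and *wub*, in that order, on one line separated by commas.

mopupas, wubza

The alternation tracks the final sound of the stem — -zov when the stem ends in a voiceless consonant (*kujfat*, *vugmeh*); -za when the stem ends in a voiced consonant (*otaj*, *zokob*, *fedfan*); -pas when the stem ends in a vowel (*gua*, *lavu*).
Since the final sound of *mopu* is /u/ (a vowel), it takes -pas, giving *mopupas*.
Since the final sound of *wub* is /b/ (a voiced consonant), it takes -za, giving *wubza*.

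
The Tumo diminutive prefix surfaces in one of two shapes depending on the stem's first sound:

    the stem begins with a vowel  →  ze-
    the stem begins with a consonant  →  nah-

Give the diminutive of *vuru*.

*vuru*: first sound = /v/, a consonant → nah- → *nahvuru*.

nahvuru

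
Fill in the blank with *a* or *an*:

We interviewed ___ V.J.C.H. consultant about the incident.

a

The indefinite article is chosen by the initial *sound* of the following word, not its spelling.
The initialism *V.J.C.H.* is read letter by letter; the first letter, V, is pronounced /viː/, which begins with a consonant sound.
So the article is *a*: We interviewed a V.J.C.H. consultant about the incident.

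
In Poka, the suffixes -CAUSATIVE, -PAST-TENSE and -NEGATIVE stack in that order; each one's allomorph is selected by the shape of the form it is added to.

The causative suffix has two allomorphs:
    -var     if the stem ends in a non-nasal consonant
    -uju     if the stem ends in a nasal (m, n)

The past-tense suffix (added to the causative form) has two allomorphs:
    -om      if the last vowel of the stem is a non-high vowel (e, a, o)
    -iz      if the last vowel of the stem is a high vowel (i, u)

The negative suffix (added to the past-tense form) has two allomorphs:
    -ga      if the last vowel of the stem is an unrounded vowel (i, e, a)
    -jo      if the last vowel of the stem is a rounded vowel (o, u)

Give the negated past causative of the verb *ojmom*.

ojmomujuizga

*ojmom* — final consonant /m/ (a nasal) → -uju → *ojmomuju*.
The causative form *ojmomuju* — last vowel /u/ (a high vowel) → -iz → *ojmomujuiz*.
Since the last vowel of the past-tense form *ojmomujuiz* is /i/ (an unrounded vowel), it takes -ga, giving *ojmomujuizga*.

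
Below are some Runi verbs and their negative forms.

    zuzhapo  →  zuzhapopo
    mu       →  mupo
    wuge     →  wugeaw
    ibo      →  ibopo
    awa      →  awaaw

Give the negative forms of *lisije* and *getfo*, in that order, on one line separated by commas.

lisijeaw, getfopo

The suffix is conditioned by the last vowel: -po when the last vowel of the stem is a rounded vowel (*zuzhapo*, *mu*, *ibo*); -aw when the last vowel of the stem is an unrounded vowel (*wuge*, *awa*).
Since the last vowel of *lisije* is /e/ (an unrounded vowel), it takes -aw, giving *lisijeaw*.
*getfo*: last vowel = /o/, a rounded vowel → -po → *getfopo*.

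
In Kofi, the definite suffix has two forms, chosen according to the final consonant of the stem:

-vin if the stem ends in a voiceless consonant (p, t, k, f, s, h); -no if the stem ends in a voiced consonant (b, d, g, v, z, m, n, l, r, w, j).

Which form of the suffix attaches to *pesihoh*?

*pesihoh* — final consonant /h/ (voiceless) → -vin.

-vin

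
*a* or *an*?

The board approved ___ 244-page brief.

The indefinite article is chosen by the initial *sound* of the following word, not its spelling.
The number *244* is spoken "two hundred …", beginning with /tuː/ — a consonant sound.
So the article is *a*: The board approved a 244-page brief.

a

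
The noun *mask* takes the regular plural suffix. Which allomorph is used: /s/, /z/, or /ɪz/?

The stem *mask* ends in a voiceless non-sibilant consonant.
The plural suffix surfaces as /ɪz/ after sibilants, /s/ after other voiceless consonants, and /z/ after other voiced sounds.
So the plural -s on *mask* is pronounced /s/.

/s/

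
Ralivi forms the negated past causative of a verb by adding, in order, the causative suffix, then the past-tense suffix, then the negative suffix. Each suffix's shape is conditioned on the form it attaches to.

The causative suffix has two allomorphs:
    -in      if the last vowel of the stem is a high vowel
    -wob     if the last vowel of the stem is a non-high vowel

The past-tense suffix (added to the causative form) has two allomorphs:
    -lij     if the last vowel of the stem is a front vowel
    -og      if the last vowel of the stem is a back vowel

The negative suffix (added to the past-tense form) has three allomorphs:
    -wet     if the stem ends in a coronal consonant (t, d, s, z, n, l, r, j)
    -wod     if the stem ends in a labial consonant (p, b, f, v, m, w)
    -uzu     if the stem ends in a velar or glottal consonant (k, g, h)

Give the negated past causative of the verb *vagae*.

vagaewoboguzu

*vagae*: last vowel = /e/, a non-high vowel → -wob → *vagaewob*.
The last vowel of the causative form *vagaewob* is /o/, which is a back vowel, so the past-tense suffix is -og, giving *vagaewobog*.
The past-tense form *vagaewobog* — final consonant /g/ (velar/glottal) → -uzu → *vagaewoboguzu*.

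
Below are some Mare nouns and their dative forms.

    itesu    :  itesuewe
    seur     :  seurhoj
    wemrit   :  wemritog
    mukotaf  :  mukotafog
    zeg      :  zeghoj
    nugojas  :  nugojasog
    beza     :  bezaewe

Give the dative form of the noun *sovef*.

sovefog

The suffix is conditioned by the final sound: -og when the stem ends in a voiceless consonant (*wemrit*, *mukotaf*, *nugojas*); -hoj when the stem ends in a voiced consonant (*seur*, *zeg*); -ewe when the stem ends in a vowel (*itesu*, *beza*).
*sovef* — final sound /f/ (a voiceless consonant) → -og → *sovefog*.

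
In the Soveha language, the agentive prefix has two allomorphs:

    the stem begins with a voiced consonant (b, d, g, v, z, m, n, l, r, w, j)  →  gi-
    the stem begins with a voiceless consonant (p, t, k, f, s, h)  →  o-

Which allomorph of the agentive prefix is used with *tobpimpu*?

o-

*tobpimpu* — first consonant /t/ (voiceless) → o-.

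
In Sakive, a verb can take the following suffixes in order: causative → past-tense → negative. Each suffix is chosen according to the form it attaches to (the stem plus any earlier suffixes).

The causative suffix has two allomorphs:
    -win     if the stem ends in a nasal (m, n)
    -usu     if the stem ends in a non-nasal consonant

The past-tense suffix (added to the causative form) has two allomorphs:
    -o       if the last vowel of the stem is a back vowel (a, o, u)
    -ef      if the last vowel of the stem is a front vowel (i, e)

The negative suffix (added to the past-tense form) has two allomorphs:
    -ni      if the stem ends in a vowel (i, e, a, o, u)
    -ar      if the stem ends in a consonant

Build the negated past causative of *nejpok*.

nejpokusuoni

Since the final consonant of *nejpok* is /k/ (non-nasal), it takes -usu, giving *nejpokusu*.
The causative form *nejpokusu*: last vowel = /u/, a back vowel → -o → *nejpokusuo*.
Since the final sound of the past-tense form *nejpokusuo* is /o/ (a vowel), it takes -ni, giving *nejpokusuoni*.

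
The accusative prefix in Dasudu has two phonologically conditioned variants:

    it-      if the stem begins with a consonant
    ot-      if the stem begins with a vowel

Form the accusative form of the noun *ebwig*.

*ebwig* — first sound /e/ (a vowel) → ot- → *otebwig*.

otebwig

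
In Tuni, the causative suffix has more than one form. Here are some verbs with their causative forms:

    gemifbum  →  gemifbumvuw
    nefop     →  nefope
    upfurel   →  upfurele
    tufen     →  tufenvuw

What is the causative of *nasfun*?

Looking at the final consonant of each stem: -vuw when the stem ends in a nasal (*gemifbum*, *tufen*); -e when the stem ends in a non-nasal consonant (*nefop*, *upfurel*).
*nasfun*: final consonant = /n/, a nasal → -vuw → *nasfunvuw*.

nasfunvuw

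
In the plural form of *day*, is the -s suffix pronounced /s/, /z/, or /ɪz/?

The stem *day* ends in a voiced non-sibilant sound.
The plural suffix surfaces as /ɪz/ after sibilants, /s/ after other voiceless consonants, and /z/ after other voiced sounds.
So the plural -s on *day* is pronounced /z/.

/z/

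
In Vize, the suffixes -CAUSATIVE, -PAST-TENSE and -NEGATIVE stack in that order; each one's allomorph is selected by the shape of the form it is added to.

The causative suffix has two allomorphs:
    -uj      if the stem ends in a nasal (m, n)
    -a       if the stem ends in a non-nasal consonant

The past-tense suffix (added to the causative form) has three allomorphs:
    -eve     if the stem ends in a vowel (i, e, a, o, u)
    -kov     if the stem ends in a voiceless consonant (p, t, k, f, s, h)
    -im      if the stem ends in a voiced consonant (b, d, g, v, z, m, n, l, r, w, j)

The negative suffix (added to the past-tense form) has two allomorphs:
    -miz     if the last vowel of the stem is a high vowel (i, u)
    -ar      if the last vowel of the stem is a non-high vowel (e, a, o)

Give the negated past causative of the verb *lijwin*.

The final consonant of *lijwin* is /n/, which is a nasal, so the causative suffix is -uj, giving *lijwinuj*.
The final sound of the causative form *lijwinuj* is /j/, which is a voiced consonant, so the past-tense suffix is -im, giving *lijwinujim*.
The past-tense form *lijwinujim*: last vowel = /i/, a high vowel → -miz → *lijwinujimmiz*.

lijwinujimmiz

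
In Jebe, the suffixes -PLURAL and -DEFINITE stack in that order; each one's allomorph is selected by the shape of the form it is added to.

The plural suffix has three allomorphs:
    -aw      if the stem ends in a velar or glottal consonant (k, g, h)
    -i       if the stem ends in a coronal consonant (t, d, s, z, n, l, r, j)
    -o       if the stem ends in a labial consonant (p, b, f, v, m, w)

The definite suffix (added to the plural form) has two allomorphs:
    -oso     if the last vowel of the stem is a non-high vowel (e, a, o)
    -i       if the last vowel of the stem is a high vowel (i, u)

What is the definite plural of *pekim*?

The final consonant of *pekim* is /m/, which is labial, so the plural suffix is -o, giving *pekimo*.
Since the last vowel of the plural form *pekimo* is /o/ (a non-high vowel), it takes -oso, giving *pekimooso*.

pekimooso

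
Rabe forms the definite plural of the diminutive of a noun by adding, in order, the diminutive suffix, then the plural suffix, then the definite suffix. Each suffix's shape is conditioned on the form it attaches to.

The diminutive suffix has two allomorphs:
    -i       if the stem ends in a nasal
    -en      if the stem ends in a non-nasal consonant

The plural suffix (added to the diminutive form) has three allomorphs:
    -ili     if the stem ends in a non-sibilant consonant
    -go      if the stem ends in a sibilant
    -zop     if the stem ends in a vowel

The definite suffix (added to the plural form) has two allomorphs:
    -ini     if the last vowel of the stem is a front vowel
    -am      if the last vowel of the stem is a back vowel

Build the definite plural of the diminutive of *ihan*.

*ihan*: final consonant = /n/, a nasal → -i → *ihani*.
The diminutive form *ihani*: final sound = /i/, a vowel → -zop → *ihanizop*.
The plural form *ihanizop* — last vowel /o/ (a back vowel) → -am → *ihanizopam*.

ihanizopam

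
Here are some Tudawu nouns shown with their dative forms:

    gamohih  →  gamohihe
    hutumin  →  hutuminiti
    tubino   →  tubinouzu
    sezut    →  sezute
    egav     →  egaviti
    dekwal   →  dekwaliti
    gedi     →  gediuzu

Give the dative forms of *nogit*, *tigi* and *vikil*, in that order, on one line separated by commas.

Looking at the final sound of each stem: -e when the stem ends in a voiceless consonant (*gamohih*, *sezut*); -iti when the stem ends in a voiced consonant (*hutumin*, *egav*, *dekwal*); -uzu when the stem ends in a vowel (*tubino*, *gedi*).
The final sound of *nogit* is /t/, which is a voiceless consonant, so the suffix is -e, giving *nogite*.
*tigi*: final sound = /i/, a vowel → -uzu → *tigiuzu*.
*vikil* — final sound /l/ (a voiced consonant) → -iti → *vikiliti*.

nogite, tigiuzu, vikiliti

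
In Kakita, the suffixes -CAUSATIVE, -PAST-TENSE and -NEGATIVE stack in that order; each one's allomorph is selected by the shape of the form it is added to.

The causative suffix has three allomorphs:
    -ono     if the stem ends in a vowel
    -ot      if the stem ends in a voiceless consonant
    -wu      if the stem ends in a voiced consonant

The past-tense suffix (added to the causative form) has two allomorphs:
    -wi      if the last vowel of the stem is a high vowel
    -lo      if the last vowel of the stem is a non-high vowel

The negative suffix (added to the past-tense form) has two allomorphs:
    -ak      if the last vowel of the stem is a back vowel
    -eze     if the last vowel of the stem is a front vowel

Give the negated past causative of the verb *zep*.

zepotloak

*zep* — final sound /p/ (a voiceless consonant) → -ot → *zepot*.
Since the last vowel of the causative form *zepot* is /o/ (a non-high vowel), it takes -lo, giving *zepotlo*.
The last vowel of the past-tense form *zepotlo* is /o/, which is a back vowel, so the negative suffix is -ak, giving *zepotloak*.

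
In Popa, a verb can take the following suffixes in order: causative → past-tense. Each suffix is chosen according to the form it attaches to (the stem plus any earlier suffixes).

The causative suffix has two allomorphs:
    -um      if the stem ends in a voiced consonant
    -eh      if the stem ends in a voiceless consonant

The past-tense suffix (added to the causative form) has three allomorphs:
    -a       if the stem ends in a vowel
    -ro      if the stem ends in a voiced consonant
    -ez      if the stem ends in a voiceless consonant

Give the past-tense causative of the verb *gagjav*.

*gagjav* — final consonant /v/ (voiced) → -um → *gagjavum*.
The causative form *gagjavum* — final sound /m/ (a voiced consonant) → -ro → *gagjavumro*.

gagjavumro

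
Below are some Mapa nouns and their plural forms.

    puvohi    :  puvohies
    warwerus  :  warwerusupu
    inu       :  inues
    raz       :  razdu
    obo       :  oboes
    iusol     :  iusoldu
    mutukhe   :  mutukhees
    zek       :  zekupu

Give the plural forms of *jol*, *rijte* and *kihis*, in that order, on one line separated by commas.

joldu, rijtees, kihisupu

The alternation tracks the final sound of the stem — -upu when the stem ends in a voiceless consonant (*warwerus*, *zek*); -du when the stem ends in a voiced consonant (*raz*, *iusol*); -es when the stem ends in a vowel (*puvohi*, *inu*, *obo*, *mutukhe*).
*jol*: final sound = /l/, a voiced consonant → -du → *joldu*.
The final sound of *rijte* is /e/, which is a vowel, so the suffix is -es, giving *rijtees*.
*kihis*: final sound = /s/, a voiceless consonant → -upu → *kihisupu*.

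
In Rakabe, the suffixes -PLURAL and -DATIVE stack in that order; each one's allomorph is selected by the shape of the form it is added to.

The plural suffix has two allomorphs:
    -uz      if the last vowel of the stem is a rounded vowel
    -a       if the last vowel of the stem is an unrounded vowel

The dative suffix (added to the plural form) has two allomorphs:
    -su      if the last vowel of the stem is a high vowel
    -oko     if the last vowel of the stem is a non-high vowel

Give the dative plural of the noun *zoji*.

zojiaoko

Since the last vowel of *zoji* is /i/ (an unrounded vowel), it takes -a, giving *zojia*.
The plural form *zojia* — last vowel /a/ (a non-high vowel) → -oko → *zojiaoko*.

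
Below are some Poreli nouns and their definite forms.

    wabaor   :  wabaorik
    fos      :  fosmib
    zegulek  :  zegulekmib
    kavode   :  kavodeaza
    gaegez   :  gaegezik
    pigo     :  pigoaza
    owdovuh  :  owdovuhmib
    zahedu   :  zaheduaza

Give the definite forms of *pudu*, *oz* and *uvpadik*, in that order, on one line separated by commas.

The suffix is conditioned by the final sound: -mib when the stem ends in a voiceless consonant (*fos*, *zegulek*, *owdovuh*); -ik when the stem ends in a voiced consonant (*wabaor*, *gaegez*); -aza when the stem ends in a vowel (*kavode*, *pigo*, *zahedu*).
*pudu* — final sound /u/ (a vowel) → -aza → *puduaza*.
Since the final sound of *oz* is /z/ (a voiced consonant), it takes -ik, giving *ozik*.
The final sound of *uvpadik* is /k/, which is a voiceless consonant, so the suffix is -mib, giving *uvpadikmib*.

puduaza, ozik, uvpadikmib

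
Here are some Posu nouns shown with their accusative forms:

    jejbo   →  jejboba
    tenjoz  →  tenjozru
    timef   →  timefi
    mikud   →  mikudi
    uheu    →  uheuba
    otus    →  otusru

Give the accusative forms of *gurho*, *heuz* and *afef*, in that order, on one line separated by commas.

The alternation tracks the final sound of the stem — -ru when the stem ends in a sibilant (*tenjoz*, *otus*); -i when the stem ends in a non-sibilant consonant (*timef*, *mikud*); -ba when the stem ends in a vowel (*jejbo*, *uheu*).
The final sound of *gurho* is /o/, which is a vowel, so the suffix is -ba, giving *gurhoba*.
Since the final sound of *heuz* is /z/ (a sibilant), it takes -ru, giving *heuzru*.
The final sound of *afef* is /f/, which is a non-sibilant consonant, so the suffix is -i, giving *afefi*.

gurhoba, heuzru, afefi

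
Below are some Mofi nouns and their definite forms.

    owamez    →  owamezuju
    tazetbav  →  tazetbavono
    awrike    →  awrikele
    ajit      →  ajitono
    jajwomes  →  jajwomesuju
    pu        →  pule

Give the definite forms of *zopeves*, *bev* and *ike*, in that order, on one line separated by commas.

The pattern is sibilance of the final sound: -uju when the stem ends in a sibilant (*owamez*, *jajwomes*); -ono when the stem ends in a non-sibilant consonant (*tazetbav*, *ajit*); -le when the stem ends in a vowel (*awrike*, *pu*).
The final sound of *zopeves* is /s/, which is a sibilant, so the suffix is -uju, giving *zopevesuju*.
*bev*: final sound = /v/, a non-sibilant consonant → -ono → *bevono*.
*ike* — final sound /e/ (a vowel) → -le → *ikele*.

zopevesuju, bevono, ikele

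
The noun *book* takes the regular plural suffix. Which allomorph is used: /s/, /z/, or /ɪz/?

/s/

The stem *book* ends in a voiceless non-sibilant consonant.
The plural suffix surfaces as /ɪz/ after sibilants, /s/ after other voiceless consonants, and /z/ after other voiced sounds.
So the plural -s on *book* is pronounced /s/.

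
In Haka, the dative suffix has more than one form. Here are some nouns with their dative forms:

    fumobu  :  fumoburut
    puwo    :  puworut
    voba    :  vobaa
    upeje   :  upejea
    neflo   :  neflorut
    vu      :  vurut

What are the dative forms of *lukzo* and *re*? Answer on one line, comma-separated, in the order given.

The pattern is rounding harmony: -rut when the last vowel of the stem is a rounded vowel (*fumobu*, *puwo*, *neflo*, *vu*); -a when the last vowel of the stem is an unrounded vowel (*voba*, *upeje*).
*lukzo* — last vowel /o/ (a rounded vowel) → -rut → *lukzorut*.
Since the last vowel of *re* is /e/ (an unrounded vowel), it takes -a, giving *rea*.

lukzorut, rea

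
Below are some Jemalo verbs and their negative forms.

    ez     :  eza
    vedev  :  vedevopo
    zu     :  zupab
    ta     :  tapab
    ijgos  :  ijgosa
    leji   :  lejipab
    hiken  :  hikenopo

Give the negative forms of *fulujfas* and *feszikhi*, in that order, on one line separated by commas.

fulujfasa, feszikhipab

The pattern is sibilance of the final sound: -a when the stem ends in a sibilant (*ez*, *ijgos*); -opo when the stem ends in a non-sibilant consonant (*vedev*, *hiken*); -pab when the stem ends in a vowel (*zu*, *ta*, *leji*).
*fulujfas* — final sound /s/ (a sibilant) → -a → *fulujfasa*.
*feszikhi*: final sound = /i/, a vowel → -pab → *feszikhipab*.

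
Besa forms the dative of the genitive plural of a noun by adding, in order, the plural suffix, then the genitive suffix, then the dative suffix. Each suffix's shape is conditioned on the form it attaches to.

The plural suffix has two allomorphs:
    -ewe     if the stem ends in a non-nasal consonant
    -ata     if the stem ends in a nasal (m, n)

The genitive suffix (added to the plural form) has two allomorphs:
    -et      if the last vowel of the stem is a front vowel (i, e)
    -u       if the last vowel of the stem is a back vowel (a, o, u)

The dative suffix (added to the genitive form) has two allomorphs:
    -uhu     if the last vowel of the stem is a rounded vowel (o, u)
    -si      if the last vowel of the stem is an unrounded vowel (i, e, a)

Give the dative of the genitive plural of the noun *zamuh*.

The final consonant of *zamuh* is /h/, which is non-nasal, so the plural suffix is -ewe, giving *zamuhewe*.
Since the last vowel of the plural form *zamuhewe* is /e/ (a front vowel), it takes -et, giving *zamuheweet*.
Since the last vowel of the genitive form *zamuheweet* is /e/ (an unrounded vowel), it takes -si, giving *zamuheweetsi*.

zamuheweetsi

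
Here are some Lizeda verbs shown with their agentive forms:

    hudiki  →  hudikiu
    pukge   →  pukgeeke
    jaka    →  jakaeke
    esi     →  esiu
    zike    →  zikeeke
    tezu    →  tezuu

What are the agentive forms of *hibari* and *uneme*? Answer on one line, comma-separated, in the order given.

The suffix is conditioned by the last vowel: -u when the last vowel of the stem is a high vowel (*hudiki*, *esi*, *tezu*); -eke when the last vowel of the stem is a non-high vowel (*pukge*, *jaka*, *zike*).
The last vowel of *hibari* is /i/, which is a high vowel, so the suffix is -u, giving *hibariu*.
Since the last vowel of *uneme* is /e/ (a non-high vowel), it takes -eke, giving *unemeeke*.

hibariu, unemeeke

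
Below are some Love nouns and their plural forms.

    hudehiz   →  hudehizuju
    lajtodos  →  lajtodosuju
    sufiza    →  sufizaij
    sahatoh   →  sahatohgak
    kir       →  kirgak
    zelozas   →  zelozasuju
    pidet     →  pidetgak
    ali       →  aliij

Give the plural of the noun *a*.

The suffix is conditioned by the final sound: -uju when the stem ends in a sibilant (*hudehiz*, *lajtodos*, *zelozas*); -gak when the stem ends in a non-sibilant consonant (*sahatoh*, *kir*, *pidet*); -ij when the stem ends in a vowel (*sufiza*, *ali*).
*a*: final sound = /a/, a vowel → -ij → *aij*.

aij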